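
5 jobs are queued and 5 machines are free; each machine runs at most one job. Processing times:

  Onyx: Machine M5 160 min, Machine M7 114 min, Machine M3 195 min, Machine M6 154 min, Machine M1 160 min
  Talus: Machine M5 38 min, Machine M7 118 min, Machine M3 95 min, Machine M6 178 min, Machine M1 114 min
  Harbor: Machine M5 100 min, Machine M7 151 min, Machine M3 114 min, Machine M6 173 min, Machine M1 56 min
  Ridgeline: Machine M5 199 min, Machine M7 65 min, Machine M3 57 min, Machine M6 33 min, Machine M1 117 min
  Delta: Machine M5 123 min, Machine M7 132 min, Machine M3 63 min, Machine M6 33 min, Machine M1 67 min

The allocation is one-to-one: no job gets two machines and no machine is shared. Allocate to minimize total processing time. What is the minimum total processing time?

Min total: 298 min

This is the linear assignment problem.
Optimal: Onyx→Machine M7 (114 min), Talus→Machine M5 (38 min), Harbor→Machine M1 (56 min), Ridgeline→Machine M3 (57 min), Delta→Machine M6 (33 min) — total 114+38+56+57+33 = 298 min.
Next-best assignment: Onyx→Machine M7, Talus→Machine M5, Harbor→Machine M1, Ridgeline→Machine M6, Delta→Machine M3 = 304 min.
Swapping Talus↔Onyx (Talus→Machine M7 118 min, Onyx→Machine M5 160 min) adds 126.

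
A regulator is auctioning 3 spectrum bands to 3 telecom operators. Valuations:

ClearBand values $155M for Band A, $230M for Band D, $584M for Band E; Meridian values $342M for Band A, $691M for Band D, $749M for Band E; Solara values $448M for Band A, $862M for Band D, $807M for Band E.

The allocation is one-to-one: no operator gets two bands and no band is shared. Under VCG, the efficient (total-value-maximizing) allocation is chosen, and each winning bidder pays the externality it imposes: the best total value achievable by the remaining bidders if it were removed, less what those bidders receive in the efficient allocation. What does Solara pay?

Efficient allocation: ClearBand→Band E ($584M), Meridian→Band A ($342M), Solara→Band D ($862M); total welfare W = $1788M.
Solara receives Band D at value $862M, so the others get W − 862 = $926M.
Without Solara: best allocation of the remaining 2 bidders over all 3 bands is ClearBand→Band E ($584M), Meridian→Band D ($691M), total $1275M.
VCG payment = (others' best without Solara) − (others' welfare with Solara) = 1275 − 926 = $349M.

Solara pays $349M.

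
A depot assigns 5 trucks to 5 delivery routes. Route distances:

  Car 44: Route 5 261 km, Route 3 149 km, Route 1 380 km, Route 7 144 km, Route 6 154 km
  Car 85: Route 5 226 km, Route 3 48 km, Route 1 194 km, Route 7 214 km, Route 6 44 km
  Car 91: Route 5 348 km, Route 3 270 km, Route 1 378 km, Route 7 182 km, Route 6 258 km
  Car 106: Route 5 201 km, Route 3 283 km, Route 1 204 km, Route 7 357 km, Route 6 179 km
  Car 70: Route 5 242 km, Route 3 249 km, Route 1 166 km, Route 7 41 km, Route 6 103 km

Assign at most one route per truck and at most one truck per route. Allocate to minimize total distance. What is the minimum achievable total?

This is the linear assignment problem.
Optimal: Car 44→Route 3 (149 km), Car 85→Route 6 (44 km), Car 91→Route 7 (182 km), Car 106→Route 5 (201 km), Car 70→Route 1 (166 km) — total 149+44+182+201+166 = 742 km.
Column-greedy (each route in turn goes to its cheapest remaining truck) gives 817 km, worse by 75.
Swapping Car 44↔Car 106 (Car 44→Route 5 261 km, Car 106→Route 3 283 km) adds 194.

Min total: 742 km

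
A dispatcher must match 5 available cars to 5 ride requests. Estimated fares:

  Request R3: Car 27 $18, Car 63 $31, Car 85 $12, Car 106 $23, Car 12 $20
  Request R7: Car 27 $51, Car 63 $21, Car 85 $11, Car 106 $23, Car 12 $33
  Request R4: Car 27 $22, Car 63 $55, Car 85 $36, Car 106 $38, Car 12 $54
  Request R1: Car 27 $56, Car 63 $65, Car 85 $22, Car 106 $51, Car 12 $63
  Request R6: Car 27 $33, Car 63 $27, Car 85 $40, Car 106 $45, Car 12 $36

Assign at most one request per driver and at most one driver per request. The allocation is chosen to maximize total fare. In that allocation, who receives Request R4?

Car 12 receives Request R4.

This is the linear assignment problem.
Optimal: Car 27→Request R7 ($51), Car 63→Request R1 ($65), Car 85→Request R6 ($40), Car 106→Request R3 ($23), Car 12→Request R4 ($54) — total 51+65+40+23+54 = $233.
Car 12's own top request is Request R1 ($63), but forcing Car 12→Request R1 and reassigning the rest optimally gives only $232 — worse by 1.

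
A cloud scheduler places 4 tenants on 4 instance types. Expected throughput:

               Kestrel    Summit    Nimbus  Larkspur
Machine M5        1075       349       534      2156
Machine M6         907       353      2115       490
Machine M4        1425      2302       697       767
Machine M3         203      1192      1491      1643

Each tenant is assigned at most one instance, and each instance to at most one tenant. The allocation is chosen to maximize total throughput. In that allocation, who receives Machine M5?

Optimal: Kestrel→Machine M5 (1075 ops/s), Summit→Machine M4 (2302 ops/s), Nimbus→Machine M6 (2115 ops/s), Larkspur→Machine M3 (1643 ops/s) — total 1075+2302+2115+1643 = 7135 ops/s.
Row-greedy (each tenant in turn takes its best remaining instance) gives 6888 ops/s, worse by 247.
Next-best assignment: Kestrel→Machine M4, Summit→Machine M3, Nimbus→Machine M6, Larkspur→Machine M5 = 6888 ops/s.
Checked against all permutations: 7135 ops/s is optimal.
Kestrel's own top instance is Machine M4 (1425 ops/s), but forcing Kestrel→Machine M4 and reassigning the rest optimally gives only 6888 ops/s — worse by 247.

Kestrel receives Machine M5.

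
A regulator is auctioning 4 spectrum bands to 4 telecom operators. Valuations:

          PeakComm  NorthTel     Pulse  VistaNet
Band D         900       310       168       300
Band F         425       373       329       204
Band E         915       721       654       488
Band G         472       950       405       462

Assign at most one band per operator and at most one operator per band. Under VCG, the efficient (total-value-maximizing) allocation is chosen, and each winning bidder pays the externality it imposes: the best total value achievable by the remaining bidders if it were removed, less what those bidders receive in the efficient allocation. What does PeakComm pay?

PeakComm pays $96M.

Efficient allocation: PeakComm→Band D ($900M), NorthTel→Band G ($950M), Pulse→Band E ($654M), VistaNet→Band F ($204M); total welfare W = $2708M.
PeakComm receives Band D at value $900M, so the others get W − 900 = $1808M.
Without PeakComm: best allocation of the remaining 3 bidders over all 4 bands is NorthTel→Band G ($950M), Pulse→Band E ($654M), VistaNet→Band D ($300M), total $1904M.
VCG payment = (others' best without PeakComm) − (others' welfare with PeakComm) = 1904 − 1808 = $96M.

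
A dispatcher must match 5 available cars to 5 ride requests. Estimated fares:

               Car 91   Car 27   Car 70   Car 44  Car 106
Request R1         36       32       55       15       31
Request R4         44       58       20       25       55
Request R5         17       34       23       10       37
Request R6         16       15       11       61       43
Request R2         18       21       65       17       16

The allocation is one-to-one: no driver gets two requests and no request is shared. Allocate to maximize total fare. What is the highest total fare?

This is a one-to-one assignment (maximum-weight bipartite matching).
Optimal: Car 91→Request R1 ($36), Car 27→Request R4 ($58), Car 70→Request R2 ($65), Car 44→Request R6 ($61), Car 106→Request R5 ($37) — total 36+58+65+61+37 = $257.
Column-greedy (each request in turn goes to its best remaining driver) gives $229, worse by 28.
Next-best assignment: Car 91→Request R1, Car 27→Request R5, Car 70→Request R2, Car 44→Request R6, Car 106→Request R4 = $251.

Maximum total: $257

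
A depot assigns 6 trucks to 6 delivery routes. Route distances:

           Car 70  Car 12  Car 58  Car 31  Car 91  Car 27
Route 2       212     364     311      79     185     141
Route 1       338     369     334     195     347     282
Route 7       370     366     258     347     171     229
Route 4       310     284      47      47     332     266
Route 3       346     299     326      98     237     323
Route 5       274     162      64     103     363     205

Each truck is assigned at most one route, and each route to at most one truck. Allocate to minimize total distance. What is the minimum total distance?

This is a one-to-one assignment (minimum-cost bipartite matching).
Optimal: Car 70→Route 1 (338 km), Car 12→Route 5 (162 km), Car 58→Route 4 (47 km), Car 31→Route 3 (98 km), Car 91→Route 7 (171 km), Car 27→Route 2 (141 km) — total 338+162+47+98+171+141 = 957 km.
Row-greedy (each truck in turn takes its cheapest remaining route) gives 972 km, worse by 15.
Every other assignment is strictly worse.

Min total: 957 km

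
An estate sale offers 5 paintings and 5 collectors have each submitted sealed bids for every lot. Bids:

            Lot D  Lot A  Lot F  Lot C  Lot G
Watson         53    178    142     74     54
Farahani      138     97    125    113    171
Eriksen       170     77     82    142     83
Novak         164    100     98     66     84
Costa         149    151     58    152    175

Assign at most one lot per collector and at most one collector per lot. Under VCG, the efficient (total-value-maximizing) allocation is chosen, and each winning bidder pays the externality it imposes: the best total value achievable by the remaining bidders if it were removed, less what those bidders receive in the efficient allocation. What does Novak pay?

Novak pays $51.

Efficient allocation: Watson→Lot A ($178), Farahani→Lot F ($125), Eriksen→Lot C ($142), Novak→Lot D ($164), Costa→Lot G ($175); total welfare W = $784.
Novak receives Lot D at value $164, so the others get W − 164 = $620.
Without Novak: best allocation of the remaining 4 bidders over all 5 lots is Watson→Lot A ($178), Farahani→Lot G ($171), Eriksen→Lot D ($170), Costa→Lot C ($152), total $671.
VCG payment = (others' best without Novak) − (others' welfare with Novak) = 671 − 620 = $51.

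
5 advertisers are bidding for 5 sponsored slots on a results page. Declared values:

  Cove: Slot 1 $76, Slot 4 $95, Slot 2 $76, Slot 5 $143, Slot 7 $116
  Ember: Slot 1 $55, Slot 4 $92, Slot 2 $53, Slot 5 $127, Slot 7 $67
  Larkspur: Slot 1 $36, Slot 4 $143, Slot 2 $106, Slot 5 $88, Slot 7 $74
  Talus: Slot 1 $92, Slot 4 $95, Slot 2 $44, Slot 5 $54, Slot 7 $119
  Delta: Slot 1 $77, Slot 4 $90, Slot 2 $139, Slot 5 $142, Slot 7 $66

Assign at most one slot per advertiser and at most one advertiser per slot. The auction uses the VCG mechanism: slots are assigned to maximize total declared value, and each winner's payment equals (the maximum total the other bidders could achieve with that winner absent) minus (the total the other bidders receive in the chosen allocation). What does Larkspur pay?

Larkspur pays $19.

Efficient allocation: Cove→Slot 7 ($116), Ember→Slot 5 ($127), Larkspur→Slot 4 ($143), Talus→Slot 1 ($92), Delta→Slot 2 ($139); total welfare W = $617.
Larkspur receives Slot 4 at value $143, so the others get W − 143 = $474.
Without Larkspur: best allocation of the remaining 4 bidders over all 5 slots is Cove→Slot 5 ($143), Ember→Slot 4 ($92), Talus→Slot 7 ($119), Delta→Slot 2 ($139), total $493.
VCG payment = (others' best without Larkspur) − (others' welfare with Larkspur) = 493 − 474 = $19.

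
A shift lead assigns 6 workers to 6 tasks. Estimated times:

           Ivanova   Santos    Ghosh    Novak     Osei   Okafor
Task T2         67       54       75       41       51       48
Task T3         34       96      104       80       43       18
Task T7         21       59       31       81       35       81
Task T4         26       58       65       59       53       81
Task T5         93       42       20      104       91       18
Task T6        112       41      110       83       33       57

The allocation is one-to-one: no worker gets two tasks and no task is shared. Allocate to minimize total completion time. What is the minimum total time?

Optimal: Ivanova→Task T4 (26 min), Santos→Task T6 (41 min), Ghosh→Task T5 (20 min), Novak→Task T2 (41 min), Osei→Task T7 (35 min), Okafor→Task T3 (18 min) — total 26+41+20+41+35+18 = 181 min.
Row-greedy (each worker in turn takes its cheapest remaining task) gives 247 min, worse by 66.

Minimum total: 181 min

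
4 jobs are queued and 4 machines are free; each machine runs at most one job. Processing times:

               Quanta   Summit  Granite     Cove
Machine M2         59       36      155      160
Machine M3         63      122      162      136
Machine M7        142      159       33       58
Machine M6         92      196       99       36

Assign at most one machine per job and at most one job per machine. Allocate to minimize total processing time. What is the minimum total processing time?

This is a one-to-one assignment (minimum-cost bipartite matching).
Optimal: Quanta→Machine M3 (63 min), Summit→Machine M2 (36 min), Granite→Machine M7 (33 min), Cove→Machine M6 (36 min) — total 63+36+33+36 = 168 min.
Row-greedy (each job in turn takes its cheapest remaining machine) gives 250 min, worse by 82.
Next-best assignment: Quanta→Machine M2, Summit→Machine M3, Granite→Machine M7, Cove→Machine M6 = 250 min.

Minimum total: 168 min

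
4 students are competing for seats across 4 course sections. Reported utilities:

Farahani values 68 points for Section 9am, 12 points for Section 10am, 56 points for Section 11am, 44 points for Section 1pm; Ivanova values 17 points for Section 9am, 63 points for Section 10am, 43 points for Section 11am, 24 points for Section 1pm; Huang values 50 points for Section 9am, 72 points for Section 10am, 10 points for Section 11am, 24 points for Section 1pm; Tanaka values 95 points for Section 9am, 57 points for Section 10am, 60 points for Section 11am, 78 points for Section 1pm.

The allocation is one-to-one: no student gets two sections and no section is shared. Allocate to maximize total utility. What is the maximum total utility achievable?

Max total: 261 points

This is the linear assignment problem.
Optimal: Farahani→Section 9am (68 points), Ivanova→Section 11am (43 points), Huang→Section 10am (72 points), Tanaka→Section 1pm (78 points) — total 68+43+72+78 = 261 points.
Max-entry greedy (repeatedly take the single best remaining cell) gives 247 points, worse by 14.
Next-best assignment: Farahani→Section 1pm, Ivanova→Section 11am, Huang→Section 10am, Tanaka→Section 9am = 254 points.
Every other assignment is strictly worse.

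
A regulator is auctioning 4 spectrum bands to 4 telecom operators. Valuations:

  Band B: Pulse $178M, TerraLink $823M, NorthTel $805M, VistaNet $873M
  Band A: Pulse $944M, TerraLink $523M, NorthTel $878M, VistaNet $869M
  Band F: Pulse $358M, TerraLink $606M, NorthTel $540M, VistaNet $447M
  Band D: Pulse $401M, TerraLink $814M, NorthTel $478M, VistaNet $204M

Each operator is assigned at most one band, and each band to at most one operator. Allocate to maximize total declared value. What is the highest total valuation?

Treat this as an assignment problem: match each operator to one band.
Optimal: Pulse→Band A ($944M), TerraLink→Band D ($814M), NorthTel→Band F ($540M), VistaNet→Band B ($873M) — total 944+814+540+873 = $3171M.
Column-greedy (each band in turn goes to its best remaining operator) gives $2901M, worse by 270.

Max total: $3171M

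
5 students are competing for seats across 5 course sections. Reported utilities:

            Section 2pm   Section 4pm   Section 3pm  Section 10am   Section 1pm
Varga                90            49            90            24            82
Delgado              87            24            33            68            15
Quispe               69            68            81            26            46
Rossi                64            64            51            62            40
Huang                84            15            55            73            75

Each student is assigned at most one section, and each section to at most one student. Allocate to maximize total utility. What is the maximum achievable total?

Optimal: Varga→Section 1pm (82 points), Delgado→Section 2pm (87 points), Quispe→Section 3pm (81 points), Rossi→Section 4pm (64 points), Huang→Section 10am (73 points) — total 82+87+81+64+73 = 387 points.
Next-best assignment: Varga→Section 3pm, Delgado→Section 2pm, Quispe→Section 4pm, Rossi→Section 10am, Huang→Section 1pm = 382 points.

Maximum total: 387 points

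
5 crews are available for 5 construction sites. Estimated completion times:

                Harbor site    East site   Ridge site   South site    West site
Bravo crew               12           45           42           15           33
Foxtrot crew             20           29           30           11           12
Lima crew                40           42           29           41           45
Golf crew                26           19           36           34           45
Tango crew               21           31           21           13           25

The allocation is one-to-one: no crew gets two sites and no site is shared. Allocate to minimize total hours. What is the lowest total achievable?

Min total: 85 hours

Optimal: Bravo crew→Harbor site (12 hours), Foxtrot crew→West site (12 hours), Lima crew→Ridge site (29 hours), Golf crew→East site (19 hours), Tango crew→South site (13 hours) — total 12+12+29+19+13 = 85 hours.
Min-entry greedy (repeatedly take the single cheapest remaining cell) gives 108 hours, worse by 23.
Checked against all permutations: 85 hours is optimal.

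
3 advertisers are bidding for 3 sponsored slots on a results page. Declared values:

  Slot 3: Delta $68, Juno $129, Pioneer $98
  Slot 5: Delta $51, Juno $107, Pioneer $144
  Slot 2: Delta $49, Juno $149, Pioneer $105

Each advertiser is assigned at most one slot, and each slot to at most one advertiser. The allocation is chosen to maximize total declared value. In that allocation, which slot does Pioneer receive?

Pioneer receives Slot 5.

Optimal: Delta→Slot 3 ($68), Juno→Slot 2 ($149), Pioneer→Slot 5 ($144) — total 68+149+144 = $361.
Next-best assignment: Delta→Slot 2, Juno→Slot 3, Pioneer→Slot 5 = $322.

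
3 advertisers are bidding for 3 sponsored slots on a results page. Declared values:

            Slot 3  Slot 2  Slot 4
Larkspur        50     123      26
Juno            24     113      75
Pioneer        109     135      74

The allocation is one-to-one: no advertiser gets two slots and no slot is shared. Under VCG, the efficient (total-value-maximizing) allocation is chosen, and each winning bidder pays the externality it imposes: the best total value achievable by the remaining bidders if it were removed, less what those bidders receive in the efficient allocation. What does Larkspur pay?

Larkspur pays $38.

Efficient allocation: Larkspur→Slot 2 ($123), Juno→Slot 4 ($75), Pioneer→Slot 3 ($109); total welfare W = $307.
Larkspur receives Slot 2 at value $123, so the others get W − 123 = $184.
Without Larkspur: best allocation of the remaining 2 bidders over all 3 slots is Juno→Slot 2 ($113), Pioneer→Slot 3 ($109), total $222.
VCG payment = (others' best without Larkspur) − (others' welfare with Larkspur) = 222 − 184 = $38.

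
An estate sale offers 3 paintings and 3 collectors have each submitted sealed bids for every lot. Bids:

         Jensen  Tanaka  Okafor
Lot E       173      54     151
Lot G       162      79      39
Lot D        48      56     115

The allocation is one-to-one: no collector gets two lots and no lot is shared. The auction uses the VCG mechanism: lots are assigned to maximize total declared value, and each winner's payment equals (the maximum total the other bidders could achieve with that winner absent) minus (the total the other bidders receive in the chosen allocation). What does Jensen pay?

Efficient allocation: Jensen→Lot G ($162), Tanaka→Lot D ($56), Okafor→Lot E ($151); total welfare W = $369.
Jensen receives Lot G at value $162, so the others get W − 162 = $207.
Without Jensen: best allocation of the remaining 2 bidders over all 3 lots is Tanaka→Lot G ($79), Okafor→Lot E ($151), total $230.
VCG payment = (others' best without Jensen) − (others' welfare with Jensen) = 230 − 207 = $23.

Jensen pays $23.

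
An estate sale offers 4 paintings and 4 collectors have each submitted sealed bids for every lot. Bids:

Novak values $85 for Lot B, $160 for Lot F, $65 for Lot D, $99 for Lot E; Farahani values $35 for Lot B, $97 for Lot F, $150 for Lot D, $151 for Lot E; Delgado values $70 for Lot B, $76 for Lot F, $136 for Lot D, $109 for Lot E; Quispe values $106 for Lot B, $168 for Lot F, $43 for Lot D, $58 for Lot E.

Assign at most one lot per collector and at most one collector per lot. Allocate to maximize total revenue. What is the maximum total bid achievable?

Maximum total: $553

Treat this as an assignment problem: match each collector to one lot.
Optimal: Novak→Lot F ($160), Farahani→Lot E ($151), Delgado→Lot D ($136), Quispe→Lot B ($106) — total 160+151+136+106 = $553.
Max-entry greedy (repeatedly take the single best remaining cell) gives $540, worse by 13.
Next-best assignment: Novak→Lot B, Farahani→Lot E, Delgado→Lot D, Quispe→Lot F = $540.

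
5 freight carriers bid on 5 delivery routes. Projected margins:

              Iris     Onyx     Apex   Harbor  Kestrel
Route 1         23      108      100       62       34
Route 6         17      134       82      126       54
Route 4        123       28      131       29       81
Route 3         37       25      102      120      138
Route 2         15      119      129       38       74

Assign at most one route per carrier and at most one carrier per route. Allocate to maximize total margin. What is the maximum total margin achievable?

Max total: $624k

Treat this as an assignment problem: match each carrier to one route.
Optimal: Iris→Route 4 ($123k), Onyx→Route 1 ($108k), Apex→Route 2 ($129k), Harbor→Route 6 ($126k), Kestrel→Route 3 ($138k) — total 123+108+129+126+138 = $624k.
Column-greedy (each route in turn goes to its best remaining carrier) gives $518k, worse by 106.
Next-best assignment: Iris→Route 4, Onyx→Route 2, Apex→Route 1, Harbor→Route 6, Kestrel→Route 3 = $606k.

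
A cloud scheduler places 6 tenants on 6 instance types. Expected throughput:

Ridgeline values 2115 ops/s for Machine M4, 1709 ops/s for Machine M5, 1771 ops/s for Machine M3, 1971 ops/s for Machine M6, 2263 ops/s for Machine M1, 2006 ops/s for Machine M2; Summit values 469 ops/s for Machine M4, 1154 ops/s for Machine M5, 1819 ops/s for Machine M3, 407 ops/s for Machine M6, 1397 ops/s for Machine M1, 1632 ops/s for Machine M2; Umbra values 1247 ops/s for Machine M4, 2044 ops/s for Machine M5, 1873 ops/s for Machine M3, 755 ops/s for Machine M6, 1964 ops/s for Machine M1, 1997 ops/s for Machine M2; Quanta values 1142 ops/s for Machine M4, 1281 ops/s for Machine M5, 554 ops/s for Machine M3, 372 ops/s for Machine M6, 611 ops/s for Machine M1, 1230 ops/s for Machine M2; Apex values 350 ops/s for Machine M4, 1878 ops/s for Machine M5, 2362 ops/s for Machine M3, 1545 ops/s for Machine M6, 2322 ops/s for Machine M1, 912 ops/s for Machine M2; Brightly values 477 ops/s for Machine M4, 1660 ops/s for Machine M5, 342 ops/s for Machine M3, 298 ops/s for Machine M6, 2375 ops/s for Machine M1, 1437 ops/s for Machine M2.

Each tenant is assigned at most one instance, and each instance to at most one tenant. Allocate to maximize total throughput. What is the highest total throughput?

Max total: 11526 ops/s

Optimal: Ridgeline→Machine M6 (1971 ops/s), Summit→Machine M2 (1632 ops/s), Umbra→Machine M5 (2044 ops/s), Quanta→Machine M4 (1142 ops/s), Apex→Machine M3 (2362 ops/s), Brightly→Machine M1 (2375 ops/s) — total 1971+1632+2044+1142+2362+2375 = 11526 ops/s.
Column-greedy (each instance in turn goes to its best remaining tenant) gives 10533 ops/s, worse by 993.
Swapping Ridgeline↔Summit (Ridgeline→Machine M2 2006 ops/s, Summit→Machine M6 407 ops/s) loses 1190.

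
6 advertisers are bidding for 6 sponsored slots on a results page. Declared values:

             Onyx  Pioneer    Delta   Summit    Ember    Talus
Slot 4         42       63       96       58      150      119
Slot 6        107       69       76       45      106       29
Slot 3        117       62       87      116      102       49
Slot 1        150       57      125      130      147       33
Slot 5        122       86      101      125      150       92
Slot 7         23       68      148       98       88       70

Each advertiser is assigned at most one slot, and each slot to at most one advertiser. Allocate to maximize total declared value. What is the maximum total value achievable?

This is a one-to-one assignment (maximum-weight bipartite matching).
Optimal: Onyx→Slot 1 ($150), Pioneer→Slot 6 ($69), Delta→Slot 7 ($148), Summit→Slot 3 ($116), Ember→Slot 5 ($150), Talus→Slot 4 ($119) — total 150+69+148+116+150+119 = $752.
Row-greedy (each advertiser in turn takes its best remaining slot) gives $679, worse by 73.
No other one-to-one assignment exceeds $752.

Maximum total: $752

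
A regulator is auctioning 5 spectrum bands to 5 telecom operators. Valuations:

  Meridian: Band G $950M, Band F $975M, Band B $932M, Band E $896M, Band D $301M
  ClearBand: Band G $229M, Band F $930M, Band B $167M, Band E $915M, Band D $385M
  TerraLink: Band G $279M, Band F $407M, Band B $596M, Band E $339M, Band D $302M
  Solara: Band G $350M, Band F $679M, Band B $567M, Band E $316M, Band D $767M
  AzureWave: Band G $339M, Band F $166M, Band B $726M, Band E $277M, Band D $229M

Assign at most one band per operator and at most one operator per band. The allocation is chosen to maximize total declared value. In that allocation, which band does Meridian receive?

Meridian receives Band G.

Treat this as an assignment problem: match each operator to one band.
Optimal: Meridian→Band G ($950M), ClearBand→Band E ($915M), TerraLink→Band F ($407M), Solara→Band D ($767M), AzureWave→Band B ($726M) — total 950+915+407+767+726 = $3765M.
Column-greedy (each band in turn goes to its best remaining operator) gives $3712M, worse by 53.
Swapping AzureWave↔Meridian (AzureWave→Band G $339M, Meridian→Band B $932M) loses 405.
Meridian's own top band is Band F ($975M), but forcing Meridian→Band F and reassigning the rest optimally gives only $3662M — worse by 103.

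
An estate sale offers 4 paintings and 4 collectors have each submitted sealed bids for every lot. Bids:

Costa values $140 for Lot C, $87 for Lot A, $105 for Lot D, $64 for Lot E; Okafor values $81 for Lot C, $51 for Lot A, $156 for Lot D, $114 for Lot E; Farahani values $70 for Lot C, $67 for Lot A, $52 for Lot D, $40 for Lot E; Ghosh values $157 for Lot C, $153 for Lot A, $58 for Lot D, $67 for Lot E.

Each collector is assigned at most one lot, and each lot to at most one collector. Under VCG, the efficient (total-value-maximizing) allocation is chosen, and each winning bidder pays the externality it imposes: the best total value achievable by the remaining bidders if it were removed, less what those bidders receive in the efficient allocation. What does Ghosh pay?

Efficient allocation: Costa→Lot C ($140), Okafor→Lot D ($156), Farahani→Lot E ($40), Ghosh→Lot A ($153); total welfare W = $489.
Ghosh receives Lot A at value $153, so the others get W − 153 = $336.
Without Ghosh: best allocation of the remaining 3 bidders over all 4 lots is Costa→Lot C ($140), Okafor→Lot D ($156), Farahani→Lot A ($67), total $363.
VCG payment = (others' best without Ghosh) − (others' welfare with Ghosh) = 363 − 336 = $27.

Ghosh pays $27.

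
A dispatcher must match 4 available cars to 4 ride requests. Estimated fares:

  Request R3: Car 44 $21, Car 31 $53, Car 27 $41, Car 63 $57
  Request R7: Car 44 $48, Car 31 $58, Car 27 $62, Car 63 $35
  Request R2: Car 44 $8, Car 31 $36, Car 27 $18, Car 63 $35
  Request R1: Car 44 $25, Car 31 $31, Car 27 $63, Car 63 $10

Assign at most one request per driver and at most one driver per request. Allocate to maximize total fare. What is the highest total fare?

Maximum total: $204

Optimal: Car 44→Request R7 ($48), Car 31→Request R2 ($36), Car 27→Request R1 ($63), Car 63→Request R3 ($57) — total 48+36+63+57 = $204.
Row-greedy (each driver in turn takes its best remaining request) gives $199, worse by 5.
Swapping Car 27↔Car 63 (Car 27→Request R3 $41, Car 63→Request R1 $10) loses 69.
Every other assignment is strictly worse.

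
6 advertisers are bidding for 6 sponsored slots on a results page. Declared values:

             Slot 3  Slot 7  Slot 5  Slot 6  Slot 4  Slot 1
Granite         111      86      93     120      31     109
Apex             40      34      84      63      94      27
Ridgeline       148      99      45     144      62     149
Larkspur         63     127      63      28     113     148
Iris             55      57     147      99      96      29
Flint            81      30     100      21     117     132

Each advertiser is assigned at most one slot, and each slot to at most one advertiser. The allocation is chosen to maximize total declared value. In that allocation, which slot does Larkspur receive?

Larkspur receives Slot 7.

Optimal: Granite→Slot 6 ($120), Apex→Slot 4 ($94), Ridgeline→Slot 3 ($148), Larkspur→Slot 7 ($127), Iris→Slot 5 ($147), Flint→Slot 1 ($132) — total 120+94+148+127+147+132 = $768.
Swapping Apex↔Iris (Apex→Slot 5 $84, Iris→Slot 4 $96) loses 61.
No other one-to-one assignment exceeds $768.
Larkspur's own top slot is Slot 1 ($148), but forcing Larkspur→Slot 1 and reassigning the rest optimally gives only $714 — worse by 54.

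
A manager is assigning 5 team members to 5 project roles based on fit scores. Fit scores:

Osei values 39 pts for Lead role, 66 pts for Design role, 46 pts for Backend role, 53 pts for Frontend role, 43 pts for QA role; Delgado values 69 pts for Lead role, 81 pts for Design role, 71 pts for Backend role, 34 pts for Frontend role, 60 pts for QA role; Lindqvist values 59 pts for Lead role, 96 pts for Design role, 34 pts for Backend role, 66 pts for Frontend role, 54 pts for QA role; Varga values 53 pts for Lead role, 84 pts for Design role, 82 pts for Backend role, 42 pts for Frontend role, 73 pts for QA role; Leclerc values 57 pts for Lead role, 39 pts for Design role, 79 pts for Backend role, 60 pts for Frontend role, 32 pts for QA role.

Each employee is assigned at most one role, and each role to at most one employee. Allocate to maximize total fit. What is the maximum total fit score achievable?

Optimal: Osei→Frontend role (53 pts), Delgado→Lead role (69 pts), Lindqvist→Design role (96 pts), Varga→QA role (73 pts), Leclerc→Backend role (79 pts) — total 53+69+96+73+79 = 370 pts.
Row-greedy (each employee in turn takes its best remaining role) gives 333 pts, worse by 37.
Swapping Varga↔Leclerc (Varga→Backend role 82 pts, Leclerc→QA role 32 pts) loses 38.

Max total: 370 pts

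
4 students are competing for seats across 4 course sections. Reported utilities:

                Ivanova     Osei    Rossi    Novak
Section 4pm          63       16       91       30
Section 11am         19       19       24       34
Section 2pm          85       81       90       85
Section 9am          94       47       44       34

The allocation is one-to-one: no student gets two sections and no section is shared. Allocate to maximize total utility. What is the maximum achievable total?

Optimal: Ivanova→Section 9am (94 points), Osei→Section 2pm (81 points), Rossi→Section 4pm (91 points), Novak→Section 11am (34 points) — total 94+81+91+34 = 300 points.
Column-greedy (each section in turn goes to its best remaining student) gives 257 points, worse by 43.
Swapping Osei↔Rossi (Osei→Section 4pm 16 points, Rossi→Section 2pm 90 points) loses 66.
Every other assignment is strictly worse.

Maximum total: 300 points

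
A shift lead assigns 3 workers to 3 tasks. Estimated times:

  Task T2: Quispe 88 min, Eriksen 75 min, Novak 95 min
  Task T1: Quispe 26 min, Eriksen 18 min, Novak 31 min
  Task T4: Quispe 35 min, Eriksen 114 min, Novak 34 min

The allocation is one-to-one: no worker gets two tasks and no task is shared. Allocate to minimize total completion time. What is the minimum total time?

Minimum total: 135 min

Optimal: Quispe→Task T1 (26 min), Eriksen→Task T2 (75 min), Novak→Task T4 (34 min) — total 26+75+34 = 135 min.
Min-entry greedy (repeatedly take the single cheapest remaining cell) gives 140 min, worse by 5.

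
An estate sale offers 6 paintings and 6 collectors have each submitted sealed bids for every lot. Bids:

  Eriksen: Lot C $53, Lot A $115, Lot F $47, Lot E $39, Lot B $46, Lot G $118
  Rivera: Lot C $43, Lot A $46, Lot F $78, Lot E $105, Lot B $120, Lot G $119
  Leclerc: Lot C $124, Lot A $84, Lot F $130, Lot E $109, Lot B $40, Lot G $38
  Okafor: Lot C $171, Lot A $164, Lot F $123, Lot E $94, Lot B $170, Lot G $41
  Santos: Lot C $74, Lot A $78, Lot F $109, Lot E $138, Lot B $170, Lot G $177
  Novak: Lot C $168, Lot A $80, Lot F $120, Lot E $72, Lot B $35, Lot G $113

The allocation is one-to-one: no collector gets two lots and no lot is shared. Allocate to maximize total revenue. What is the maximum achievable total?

Maximum total: $865

Optimal: Eriksen→Lot A ($115), Rivera→Lot E ($105), Leclerc→Lot F ($130), Okafor→Lot B ($170), Santos→Lot G ($177), Novak→Lot C ($168) — total 115+105+130+170+177+168 = $865.
Column-greedy (each lot in turn goes to its best remaining collector) gives $787, worse by 78.
Next-best assignment: Eriksen→Lot G, Rivera→Lot E, Leclerc→Lot F, Okafor→Lot A, Santos→Lot B, Novak→Lot C = $855.
Swapping Santos↔Okafor (Santos→Lot B $170, Okafor→Lot G $41) loses 136.
Checked against all permutations: $865 is optimal.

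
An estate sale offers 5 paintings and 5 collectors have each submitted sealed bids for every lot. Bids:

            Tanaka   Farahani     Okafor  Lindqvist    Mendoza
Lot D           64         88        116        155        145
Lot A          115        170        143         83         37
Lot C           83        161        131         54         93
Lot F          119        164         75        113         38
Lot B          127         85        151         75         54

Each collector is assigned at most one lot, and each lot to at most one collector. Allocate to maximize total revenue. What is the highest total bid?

Optimal: Tanaka→Lot B ($127), Farahani→Lot C ($161), Okafor→Lot A ($143), Lindqvist→Lot F ($113), Mendoza→Lot D ($145) — total 127+161+143+113+145 = $689.
Row-greedy (each collector in turn takes its best remaining lot) gives $621, worse by 68.
Swapping Lindqvist↔Tanaka (Lindqvist→Lot B $75, Tanaka→Lot F $119) loses 46.

Maximum total: $689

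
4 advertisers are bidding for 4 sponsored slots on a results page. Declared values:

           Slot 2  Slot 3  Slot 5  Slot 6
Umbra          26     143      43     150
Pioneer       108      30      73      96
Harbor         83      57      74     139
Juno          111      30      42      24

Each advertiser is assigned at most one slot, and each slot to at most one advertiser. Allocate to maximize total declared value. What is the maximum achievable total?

Optimal: Umbra→Slot 3 ($143), Pioneer→Slot 5 ($73), Harbor→Slot 6 ($139), Juno→Slot 2 ($111) — total 143+73+139+111 = $466.
Column-greedy (each slot in turn goes to its best remaining advertiser) gives $424, worse by 42.

Maximum total: $466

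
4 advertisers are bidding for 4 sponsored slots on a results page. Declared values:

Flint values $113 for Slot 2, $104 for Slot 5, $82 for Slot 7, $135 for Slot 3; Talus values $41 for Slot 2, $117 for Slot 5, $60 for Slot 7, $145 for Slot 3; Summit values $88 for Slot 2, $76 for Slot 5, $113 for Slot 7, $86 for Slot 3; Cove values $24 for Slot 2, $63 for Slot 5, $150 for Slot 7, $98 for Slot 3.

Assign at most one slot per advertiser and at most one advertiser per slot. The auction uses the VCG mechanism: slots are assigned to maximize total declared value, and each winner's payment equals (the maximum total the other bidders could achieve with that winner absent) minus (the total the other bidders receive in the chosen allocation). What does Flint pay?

Flint pays $28.

Efficient allocation: Flint→Slot 3 ($135), Talus→Slot 5 ($117), Summit→Slot 2 ($88), Cove→Slot 7 ($150); total welfare W = $490.
Flint receives Slot 3 at value $135, so the others get W − 135 = $355.
Without Flint: best allocation of the remaining 3 bidders over all 4 slots is Talus→Slot 3 ($145), Summit→Slot 2 ($88), Cove→Slot 7 ($150), total $383.
VCG payment = (others' best without Flint) − (others' welfare with Flint) = 383 − 355 = $28.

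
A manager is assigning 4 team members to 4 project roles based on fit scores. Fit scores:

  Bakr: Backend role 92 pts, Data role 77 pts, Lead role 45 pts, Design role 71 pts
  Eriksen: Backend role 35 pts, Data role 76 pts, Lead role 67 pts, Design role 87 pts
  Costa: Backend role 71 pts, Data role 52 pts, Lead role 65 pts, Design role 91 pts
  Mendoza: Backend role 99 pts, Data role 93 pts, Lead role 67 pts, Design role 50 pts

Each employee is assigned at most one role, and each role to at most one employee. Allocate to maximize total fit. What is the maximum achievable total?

Treat this as an assignment problem: match each employee to one role.
Optimal: Bakr→Backend role (92 pts), Eriksen→Lead role (67 pts), Costa→Design role (91 pts), Mendoza→Data role (93 pts) — total 92+67+91+93 = 343 pts.
Max-entry greedy (repeatedly take the single best remaining cell) gives 334 pts, worse by 9.
Next-best assignment: Bakr→Backend role, Eriksen→Design role, Costa→Lead role, Mendoza→Data role = 337 pts.
No other one-to-one assignment exceeds 343 pts.

Max total: 343 pts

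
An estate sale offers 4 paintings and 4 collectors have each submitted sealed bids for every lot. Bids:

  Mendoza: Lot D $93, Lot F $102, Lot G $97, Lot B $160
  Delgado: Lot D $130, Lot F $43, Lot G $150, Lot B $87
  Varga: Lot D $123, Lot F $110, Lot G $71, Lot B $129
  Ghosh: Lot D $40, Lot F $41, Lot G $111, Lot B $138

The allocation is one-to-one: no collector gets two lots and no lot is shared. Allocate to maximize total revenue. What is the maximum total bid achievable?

Optimal: Mendoza→Lot F ($102), Delgado→Lot G ($150), Varga→Lot D ($123), Ghosh→Lot B ($138) — total 102+150+123+138 = $513.
Row-greedy (each collector in turn takes its best remaining lot) gives $474, worse by 39.
Checked against all permutations: $513 is optimal.

Maximum total: $513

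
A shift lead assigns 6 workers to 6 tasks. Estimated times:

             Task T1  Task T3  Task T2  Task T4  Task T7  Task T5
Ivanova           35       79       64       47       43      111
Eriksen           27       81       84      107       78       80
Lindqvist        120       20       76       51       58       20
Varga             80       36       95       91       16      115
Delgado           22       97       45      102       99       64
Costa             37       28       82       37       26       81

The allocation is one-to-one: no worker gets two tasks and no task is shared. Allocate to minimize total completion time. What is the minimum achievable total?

Optimal: Ivanova→Task T4 (47 min), Eriksen→Task T1 (27 min), Lindqvist→Task T5 (20 min), Varga→Task T7 (16 min), Delgado→Task T2 (45 min), Costa→Task T3 (28 min) — total 47+27+20+16+45+28 = 183 min.
Row-greedy (each worker in turn takes its cheapest remaining task) gives 350 min, worse by 167.
Next-best assignment: Ivanova→Task T4, Eriksen→Task T1, Lindqvist→Task T5, Varga→Task T3, Delgado→Task T2, Costa→Task T7 = 201 min.

Minimum total: 183 min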